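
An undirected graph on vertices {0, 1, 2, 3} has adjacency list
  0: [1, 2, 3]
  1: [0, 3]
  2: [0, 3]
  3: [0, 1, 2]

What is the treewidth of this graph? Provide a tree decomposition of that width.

Treewidth 2.
Bags: B1 = {0, 2, 3}  B2 = {0, 1, 3}
Tree: B1–B2

Each bag holds 3 vertices, so the decomposition has width 2, which upper-bounds the treewidth. For the lower bound, the 3 vertices {0, 1, 3} are pairwise adjacent, and any tree decomposition puts a clique entirely inside one bag — forcing width ≥ 2. The upper and lower bounds meet at 2, so that is the treewidth.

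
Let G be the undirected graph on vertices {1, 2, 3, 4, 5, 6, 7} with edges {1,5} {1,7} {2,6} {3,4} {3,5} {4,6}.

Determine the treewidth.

A width-1 tree decomposition is:
Bags: B1 = {2, 6}  B2 = {4, 6}  B3 = {3, 4}  B4 = {3, 5}  B5 = {1, 5}  B6 = {1, 7}
Tree: B1–B2, B2–B3, B3–B4, B4–B5, B5–B6
The largest bag has 2 vertices, giving width 1; this decomposition certifies tw(G) ≤ 1. Since G has at least one edge (e.g. 2–6), it is not an edgeless graph, so tw(G) ≥ 1. Combining the bounds, tw(G) = 1.

1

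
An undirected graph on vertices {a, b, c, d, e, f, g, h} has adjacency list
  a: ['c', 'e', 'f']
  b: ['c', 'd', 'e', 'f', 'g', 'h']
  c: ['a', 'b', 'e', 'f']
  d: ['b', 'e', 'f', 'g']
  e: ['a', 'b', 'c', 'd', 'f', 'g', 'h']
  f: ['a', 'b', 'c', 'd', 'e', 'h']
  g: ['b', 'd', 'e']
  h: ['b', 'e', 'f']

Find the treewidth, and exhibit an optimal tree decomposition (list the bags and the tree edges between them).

The largest bag has 4 vertices, giving width 3; this decomposition certifies tw(G) ≤ 3. For the lower bound, the 4 vertices {b, d, e, g} are pairwise adjacent, and any tree decomposition puts a clique entirely inside one bag — forcing width ≥ 3. Therefore the treewidth is 3.

Treewidth 3.
Bags: B1 = {b, d, e, f}  B2 = {b, c, e, f}  B3 = {a, c, e, f}  B4 = {b, e, f, h}  B5 = {b, d, e, g}
Tree: B1–B2, B2–B3, B1–B4, B1–B5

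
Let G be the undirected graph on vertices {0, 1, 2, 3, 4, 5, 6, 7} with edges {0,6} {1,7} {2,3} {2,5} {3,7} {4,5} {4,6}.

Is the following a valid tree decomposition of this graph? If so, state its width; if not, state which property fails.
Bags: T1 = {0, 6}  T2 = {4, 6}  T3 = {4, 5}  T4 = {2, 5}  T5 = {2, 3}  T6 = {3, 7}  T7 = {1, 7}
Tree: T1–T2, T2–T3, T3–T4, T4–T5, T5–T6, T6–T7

Yes; width 1.

Checking the three conditions: (i) the bags cover all of {0, 1, 2, 3, 4, 5, 6, 7}; (ii) for each edge, some bag contains both endpoints; (iii) the bags containing any fixed vertex form a subtree. All hold, so the decomposition is valid with width 2 − 1 = 1.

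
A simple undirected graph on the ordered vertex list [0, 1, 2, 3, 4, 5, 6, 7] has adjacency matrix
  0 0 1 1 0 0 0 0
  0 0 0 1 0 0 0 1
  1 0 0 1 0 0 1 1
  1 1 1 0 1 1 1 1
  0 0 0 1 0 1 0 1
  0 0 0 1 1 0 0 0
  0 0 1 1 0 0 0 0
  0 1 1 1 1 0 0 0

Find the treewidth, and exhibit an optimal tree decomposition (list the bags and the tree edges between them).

Treewidth 2.
Bags: B1 = {1, 3, 7}  B2 = {3, 4, 7}  B3 = {2, 3, 7}  B4 = {0, 2, 3}  B5 = {3, 4, 5}  B6 = {2, 3, 6}
Tree: B1–B2, B1–B3, B3–B4, B2–B5, B4–B6

Each bag holds 3 vertices, so the decomposition has width 2, which upper-bounds the treewidth. Conversely, {1, 3, 7} is a clique of size 3, and the vertices of any clique must share a bag in every tree decomposition; so some bag has ≥ 3 vertices and tw(G) ≥ 2. Therefore the treewidth is 2.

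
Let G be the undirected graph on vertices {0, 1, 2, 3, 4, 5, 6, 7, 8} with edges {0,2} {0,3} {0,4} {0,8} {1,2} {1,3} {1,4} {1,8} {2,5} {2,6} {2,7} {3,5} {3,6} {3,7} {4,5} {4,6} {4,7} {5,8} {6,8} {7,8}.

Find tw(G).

4

A width-4 tree decomposition is:
Bags: B1 = {2, 3, 4, 5, 8}  B2 = {2, 3, 4, 7, 8}  B3 = {2, 3, 4, 6, 8}  B4 = {1, 2, 3, 4, 8}  B5 = {0, 2, 3, 4, 8}
Tree: B1–B2, B2–B3, B3–B4, B4–B5
Every bag has size at most 5, so the width is 5 − 1 = 4 and tw(G) ≤ 4. For the lower bound: the 5 vertex sets {2,5}, {4,7}, {6,8}, {3}, {1} are disjoint, each induces a connected subgraph, and every pair is joined by at least one edge of G. Contracting each set to a single vertex therefore yields K_{5} as a minor, and since treewidth is minor-monotone, tw(G) ≥ tw(K_{5}) = 4. Combining the bounds, tw(G) = 4.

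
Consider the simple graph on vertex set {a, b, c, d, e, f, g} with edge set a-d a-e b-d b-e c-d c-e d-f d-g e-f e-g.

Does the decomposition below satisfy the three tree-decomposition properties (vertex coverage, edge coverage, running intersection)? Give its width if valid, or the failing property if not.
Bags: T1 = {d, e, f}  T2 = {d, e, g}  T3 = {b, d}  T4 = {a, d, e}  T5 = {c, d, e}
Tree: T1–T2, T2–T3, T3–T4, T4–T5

No — edge (e,b) lies in no bag.

A tree decomposition must satisfy three properties: every vertex lies in some bag; for every edge, both endpoints lie together in some bag; and for every vertex, the bags containing it form a connected subtree. Here edge (e,b) lies in no bag, so the decomposition is invalid.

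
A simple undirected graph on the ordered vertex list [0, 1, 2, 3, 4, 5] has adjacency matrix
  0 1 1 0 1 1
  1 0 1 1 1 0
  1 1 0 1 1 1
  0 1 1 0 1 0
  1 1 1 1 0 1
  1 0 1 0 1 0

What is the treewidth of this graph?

3

A width-3 tree decomposition is:
Bags: B1 = {0, 1, 2, 4}  B2 = {1, 2, 3, 4}  B3 = {0, 2, 4, 5}
Tree: B1–B2, B1–B3
Each bag holds 4 vertices, so the decomposition has width 3, which upper-bounds the treewidth. On the other hand G contains the 4-clique {0, 1, 2, 4}. A clique must lie in a single bag of any decomposition, so no decomposition can have width below 3. Combining the bounds, tw(G) = 3.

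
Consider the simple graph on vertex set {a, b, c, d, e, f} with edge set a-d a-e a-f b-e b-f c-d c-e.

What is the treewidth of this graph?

2

A width-2 tree decomposition is:
Bags: B1 = {c, d, e}  B2 = {a, d, e}  B3 = {a, b, e}  B4 = {a, b, f}
Tree: B1–B2, B2–B3, B3–B4
The largest bag has 3 vertices, giving width 2; this decomposition certifies tw(G) ≤ 2. The edges c–d–a–e–c form a cycle, so G is not a tree and its treewidth is at least 2. Therefore the treewidth is 2.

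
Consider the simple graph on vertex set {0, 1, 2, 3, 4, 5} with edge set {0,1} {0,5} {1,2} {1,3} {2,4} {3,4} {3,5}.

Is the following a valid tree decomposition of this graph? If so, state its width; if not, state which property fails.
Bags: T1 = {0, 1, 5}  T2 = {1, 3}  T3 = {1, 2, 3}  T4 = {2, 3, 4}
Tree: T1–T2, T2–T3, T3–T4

A tree decomposition must satisfy three properties: every vertex lies in some bag; for every edge, both endpoints lie together in some bag; and for every vertex, the bags containing it form a connected subtree. Here edge (5,3) lies in no bag, so the decomposition is invalid.

No — edge (5,3) lies in no bag.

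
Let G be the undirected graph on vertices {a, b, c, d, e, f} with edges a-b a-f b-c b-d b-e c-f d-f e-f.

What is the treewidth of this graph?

2

A width-2 tree decomposition is:
Bags: B1 = {a, b, f}  B2 = {b, c, f}  B3 = {b, e, f}  B4 = {b, d, f}
Tree: B1–B2, B2–B3, B3–B4
Every bag has size at most 3, so the width is 3 − 1 = 2 and tw(G) ≤ 2. Since f–a–b–c–f is a cycle in G, G is not acyclic. Forests are exactly the graphs of treewidth ≤ 1, so tw(G) ≥ 2. Therefore the treewidth is 2.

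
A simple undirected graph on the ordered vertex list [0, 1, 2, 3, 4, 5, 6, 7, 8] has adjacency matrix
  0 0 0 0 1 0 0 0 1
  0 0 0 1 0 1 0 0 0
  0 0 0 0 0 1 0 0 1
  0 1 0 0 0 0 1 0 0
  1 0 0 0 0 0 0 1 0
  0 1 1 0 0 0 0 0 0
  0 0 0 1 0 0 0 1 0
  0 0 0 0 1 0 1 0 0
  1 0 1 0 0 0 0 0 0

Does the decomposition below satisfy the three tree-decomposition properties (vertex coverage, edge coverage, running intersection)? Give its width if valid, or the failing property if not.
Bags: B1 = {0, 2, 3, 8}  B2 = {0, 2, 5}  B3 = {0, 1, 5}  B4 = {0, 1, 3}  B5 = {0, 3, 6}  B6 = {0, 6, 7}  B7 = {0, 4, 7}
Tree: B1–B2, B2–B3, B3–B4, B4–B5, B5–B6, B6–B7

No — bags containing vertex 3 are not connected in the tree.

A tree decomposition must satisfy three properties: every vertex lies in some bag; for every edge, both endpoints lie together in some bag; and for every vertex, the bags containing it form a connected subtree. Here bags containing vertex 3 are not connected in the tree, so the decomposition is invalid.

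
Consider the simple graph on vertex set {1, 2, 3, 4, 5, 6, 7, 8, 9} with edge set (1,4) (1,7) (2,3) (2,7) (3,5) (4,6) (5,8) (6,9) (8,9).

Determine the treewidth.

2

A width-2 tree decomposition is:
Bags: B1 = {1, 4, 6}  B2 = {1, 6, 7}  B3 = {2, 6, 7}  B4 = {2, 3, 6}  B5 = {3, 5, 6}  B6 = {5, 6, 8}  B7 = {6, 8, 9}
Tree: B1–B2, B2–B3, B3–B4, B4–B5, B5–B6, B6–B7
Every bag has size at most 3, so the width is 3 − 1 = 2 and tw(G) ≤ 2. For the lower bound, G contains the cycle 6–4–1–7–2–3–5–8–9–6, so G is not a forest; only forests have treewidth ≤ 1, hence tw(G) ≥ 2. The upper and lower bounds meet at 2, so that is the treewidth.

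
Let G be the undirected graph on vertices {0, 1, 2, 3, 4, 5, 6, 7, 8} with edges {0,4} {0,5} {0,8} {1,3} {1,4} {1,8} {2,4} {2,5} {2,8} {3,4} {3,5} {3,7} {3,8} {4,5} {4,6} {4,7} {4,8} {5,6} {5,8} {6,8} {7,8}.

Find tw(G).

3

A width-3 tree decomposition is:
Bags: B1 = {3, 4, 7, 8}  B2 = {3, 4, 5, 8}  B3 = {4, 5, 6, 8}  B4 = {2, 4, 5, 8}  B5 = {1, 3, 4, 8}  B6 = {0, 4, 5, 8}
Tree: B1–B2, B2–B3, B3–B4, B1–B5, B4–B6
Every bag has size at most 4, so the width is 4 − 1 = 3 and tw(G) ≤ 3. On the other hand G contains the 4-clique {1, 3, 4, 8}. A clique must lie in a single bag of any decomposition, so no decomposition can have width below 3. Hence tw(G) = 3 exactly.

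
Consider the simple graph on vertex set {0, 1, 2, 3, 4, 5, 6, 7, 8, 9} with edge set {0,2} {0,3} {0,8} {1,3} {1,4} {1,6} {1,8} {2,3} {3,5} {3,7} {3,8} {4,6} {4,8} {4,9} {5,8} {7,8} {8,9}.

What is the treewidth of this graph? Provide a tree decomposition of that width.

Every bag has size at most 3, so the width is 3 − 1 = 2 and tw(G) ≤ 2. For the lower bound, the 3 vertices {4, 8, 9} are pairwise adjacent, and any tree decomposition puts a clique entirely inside one bag — forcing width ≥ 2. Hence tw(G) = 2 exactly.

Treewidth 2.
One optimal decomposition is:
Bags: B1 = {0, 3, 8}  B2 = {0, 2, 3}  B3 = {1, 3, 8}  B4 = {3, 5, 8}  B5 = {1, 4, 8}  B6 = {3, 7, 8}  B7 = {4, 8, 9}  B8 = {1, 4, 6}
Tree: B1–B2, B1–B3, B3–B4, B3–B5, B1–B6, B5–B7, B5–B8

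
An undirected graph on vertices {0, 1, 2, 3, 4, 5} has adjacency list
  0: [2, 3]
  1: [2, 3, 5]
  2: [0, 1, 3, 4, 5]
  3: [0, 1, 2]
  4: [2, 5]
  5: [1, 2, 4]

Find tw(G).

A width-2 tree decomposition is:
Bags: B1 = {1, 2, 3}  B2 = {1, 2, 5}  B3 = {2, 4, 5}  B4 = {0, 2, 3}
Tree: B1–B2, B2–B3, B1–B4
Each bag holds 3 vertices, so the decomposition has width 2, which upper-bounds the treewidth. For the lower bound, the 3 vertices {0, 2, 3} are pairwise adjacent, and any tree decomposition puts a clique entirely inside one bag — forcing width ≥ 2. Hence tw(G) = 2 exactly.

2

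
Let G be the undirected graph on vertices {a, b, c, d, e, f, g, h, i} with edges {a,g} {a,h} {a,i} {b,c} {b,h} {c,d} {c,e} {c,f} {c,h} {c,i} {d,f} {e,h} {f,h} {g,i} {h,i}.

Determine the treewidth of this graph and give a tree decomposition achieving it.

Every bag has size at most 3, so the width is 3 − 1 = 2 and tw(G) ≤ 2. On the other hand G contains the 3-clique {c, d, f}. A clique must lie in a single bag of any decomposition, so no decomposition can have width below 2. Therefore the treewidth is 2.

Treewidth 2.
One optimal decomposition is:
Bags: B1 = {b, c, h}  B2 = {c, h, i}  B3 = {a, h, i}  B4 = {c, f, h}  B5 = {c, e, h}  B6 = {a, g, i}  B7 = {c, d, f}
Tree: B1–B2, B2–B3, B1–B4, B1–B5, B3–B6, B4–B7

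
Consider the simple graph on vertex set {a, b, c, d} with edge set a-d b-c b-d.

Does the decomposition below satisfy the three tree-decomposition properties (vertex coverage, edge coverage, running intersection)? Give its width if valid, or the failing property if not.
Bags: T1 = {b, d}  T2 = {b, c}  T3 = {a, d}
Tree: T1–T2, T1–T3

Yes; width 1.

Checking the three conditions: (i) the bags cover all of {a, b, c, d}; (ii) for each edge, some bag contains both endpoints; (iii) the bags containing any fixed vertex form a subtree. All hold, so the decomposition is valid with width 2 − 1 = 1.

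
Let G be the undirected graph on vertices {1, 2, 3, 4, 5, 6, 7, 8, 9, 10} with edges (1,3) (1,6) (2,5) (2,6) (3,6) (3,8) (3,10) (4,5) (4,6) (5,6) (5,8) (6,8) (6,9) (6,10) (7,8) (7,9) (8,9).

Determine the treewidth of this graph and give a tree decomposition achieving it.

Each bag holds 3 vertices, so the decomposition has width 2, which upper-bounds the treewidth. For the lower bound, the 3 vertices {2, 5, 6} are pairwise adjacent, and any tree decomposition puts a clique entirely inside one bag — forcing width ≥ 2. The upper and lower bounds meet at 2, so that is the treewidth.

Treewidth 2.
One optimal decomposition is:
Bags: B1 = {5, 6, 8}  B2 = {3, 6, 8}  B3 = {4, 5, 6}  B4 = {2, 5, 6}  B5 = {6, 8, 9}  B6 = {3, 6, 10}  B7 = {7, 8, 9}  B8 = {1, 3, 6}
Tree: B1–B2, B1–B3, B1–B4, B1–B5, B2–B6, B5–B7, B6–B8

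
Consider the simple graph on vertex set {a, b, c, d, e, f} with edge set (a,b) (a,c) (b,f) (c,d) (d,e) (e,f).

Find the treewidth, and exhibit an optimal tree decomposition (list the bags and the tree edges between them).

Every bag has size at most 3, so the width is 3 − 1 = 2 and tw(G) ≤ 2. The edges d–e–f–b–a–c–d form a cycle, so G is not a tree and its treewidth is at least 2. The upper and lower bounds meet at 2, so that is the treewidth.

Treewidth 2.
Bags: B1 = {d, e, f}  B2 = {b, d, f}  B3 = {a, b, d}  B4 = {a, c, d}
Tree: B1–B2, B2–B3, B3–B4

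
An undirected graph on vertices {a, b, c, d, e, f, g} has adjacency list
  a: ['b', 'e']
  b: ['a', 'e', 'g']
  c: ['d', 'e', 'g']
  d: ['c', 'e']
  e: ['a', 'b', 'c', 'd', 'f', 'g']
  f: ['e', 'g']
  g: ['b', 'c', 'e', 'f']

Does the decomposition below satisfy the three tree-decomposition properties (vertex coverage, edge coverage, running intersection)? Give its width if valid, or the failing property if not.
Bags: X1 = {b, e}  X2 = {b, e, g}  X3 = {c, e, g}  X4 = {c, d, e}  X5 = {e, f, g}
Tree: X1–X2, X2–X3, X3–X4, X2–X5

No — vertex a appears in no bag.

A tree decomposition must satisfy three properties: every vertex lies in some bag; for every edge, both endpoints lie together in some bag; and for every vertex, the bags containing it form a connected subtree. Here vertex a appears in no bag, so the decomposition is invalid.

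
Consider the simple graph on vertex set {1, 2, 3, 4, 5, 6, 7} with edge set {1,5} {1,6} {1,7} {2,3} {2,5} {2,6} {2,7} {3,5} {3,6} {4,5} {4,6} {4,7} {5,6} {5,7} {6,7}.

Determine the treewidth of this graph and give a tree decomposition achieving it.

Treewidth 3.
Bags: B1 = {4, 5, 6, 7}  B2 = {2, 5, 6, 7}  B3 = {2, 3, 5, 6}  B4 = {1, 5, 6, 7}
Tree: B1–B2, B2–B3, B2–B4

The largest bag has 4 vertices, giving width 3; this decomposition certifies tw(G) ≤ 3. Conversely, {2, 3, 5, 6} is a clique of size 4, and the vertices of any clique must share a bag in every tree decomposition; so some bag has ≥ 4 vertices and tw(G) ≥ 3. The upper and lower bounds meet at 3, so that is the treewidth.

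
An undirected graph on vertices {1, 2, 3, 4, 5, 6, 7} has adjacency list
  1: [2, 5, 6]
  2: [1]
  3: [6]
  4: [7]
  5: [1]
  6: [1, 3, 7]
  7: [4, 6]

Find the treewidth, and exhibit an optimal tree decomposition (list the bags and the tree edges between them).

Treewidth 1.
One such decomposition:
Bags: B1 = {4, 7}  B2 = {6, 7}  B3 = {3, 6}  B4 = {1, 6}  B5 = {1, 5}  B6 = {1, 2}
Tree: B1–B2, B2–B3, B2–B4, B4–B5, B5–B6

The largest bag has 2 vertices, giving width 1; this decomposition certifies tw(G) ≤ 1. Any graph with an edge has treewidth ≥ 1, and G has the edge 4–7. Combining the bounds, tw(G) = 1.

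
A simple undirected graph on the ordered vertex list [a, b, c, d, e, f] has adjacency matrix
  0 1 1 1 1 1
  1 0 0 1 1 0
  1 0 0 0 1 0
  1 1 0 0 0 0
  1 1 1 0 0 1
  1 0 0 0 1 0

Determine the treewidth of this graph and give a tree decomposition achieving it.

Treewidth 2.
One such decomposition:
Bags: B1 = {a, e, f}  B2 = {a, c, e}  B3 = {a, b, e}  B4 = {a, b, d}
Tree: B1–B2, B2–B3, B3–B4

Each bag holds 3 vertices, so the decomposition has width 2, which upper-bounds the treewidth. On the other hand G contains the 3-clique {a, b, d}. A clique must lie in a single bag of any decomposition, so no decomposition can have width below 2. Therefore the treewidth is 2.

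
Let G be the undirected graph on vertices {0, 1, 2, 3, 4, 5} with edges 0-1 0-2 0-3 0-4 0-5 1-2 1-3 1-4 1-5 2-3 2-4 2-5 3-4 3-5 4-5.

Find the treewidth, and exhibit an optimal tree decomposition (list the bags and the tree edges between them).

A single bag containing all 6 vertices is trivially a valid decomposition of width 5. Conversely, {0, 1, 2, 3, 4, 5} is a clique of size 6, and the vertices of any clique must share a bag in every tree decomposition; so some bag has ≥ 6 vertices and tw(G) ≥ 5. The upper and lower bounds meet at 5, so that is the treewidth.

Treewidth 5.
One optimal decomposition is:
Bags: B1 = {0, 1, 2, 3, 4, 5}
Tree: (single bag)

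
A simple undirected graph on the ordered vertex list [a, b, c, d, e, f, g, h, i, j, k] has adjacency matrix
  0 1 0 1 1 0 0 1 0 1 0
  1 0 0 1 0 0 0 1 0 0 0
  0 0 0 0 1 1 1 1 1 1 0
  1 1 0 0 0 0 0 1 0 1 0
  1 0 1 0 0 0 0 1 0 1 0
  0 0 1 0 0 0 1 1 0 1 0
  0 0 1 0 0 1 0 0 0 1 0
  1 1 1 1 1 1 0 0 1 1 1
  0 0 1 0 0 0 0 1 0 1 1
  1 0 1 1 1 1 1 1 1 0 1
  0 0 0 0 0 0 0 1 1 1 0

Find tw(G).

3

A width-3 tree decomposition is:
Bags: B1 = {c, e, h, j}  B2 = {a, e, h, j}  B3 = {a, d, h, j}  B4 = {c, h, i, j}  B5 = {c, f, h, j}  B6 = {c, f, g, j}  B7 = {a, b, d, h}  B8 = {h, i, j, k}
Tree: B1–B2, B2–B3, B1–B4, B1–B5, B5–B6, B3–B7, B4–B8
The largest bag has 4 vertices, giving width 3; this decomposition certifies tw(G) ≤ 3. On the other hand G contains the 4-clique {c, f, g, j}. A clique must lie in a single bag of any decomposition, so no decomposition can have width below 3. Therefore the treewidth is 3.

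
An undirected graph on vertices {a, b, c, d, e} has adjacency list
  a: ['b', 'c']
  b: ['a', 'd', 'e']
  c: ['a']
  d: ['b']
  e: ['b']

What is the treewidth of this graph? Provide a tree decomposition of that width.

Every bag has size at most 2, so the width is 2 − 1 = 1 and tw(G) ≤ 1. G has an edge, so its treewidth is at least 1. The upper and lower bounds meet at 1, so that is the treewidth.

Treewidth 1.
Bags: B1 = {b, e}  B2 = {b, d}  B3 = {a, b}  B4 = {a, c}
Tree: B1–B2, B1–B3, B3–B4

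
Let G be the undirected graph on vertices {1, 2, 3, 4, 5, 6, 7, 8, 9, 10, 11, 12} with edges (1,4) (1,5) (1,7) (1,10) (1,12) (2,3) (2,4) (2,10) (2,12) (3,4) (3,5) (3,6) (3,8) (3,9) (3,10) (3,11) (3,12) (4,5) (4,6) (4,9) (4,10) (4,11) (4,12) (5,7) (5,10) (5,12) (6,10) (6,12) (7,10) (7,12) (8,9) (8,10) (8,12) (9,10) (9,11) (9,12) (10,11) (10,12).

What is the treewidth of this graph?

4

A width-4 tree decomposition is:
Bags: B1 = {3, 4, 9, 10, 12}  B2 = {3, 4, 9, 10, 11}  B3 = {3, 4, 5, 10, 12}  B4 = {1, 4, 5, 10, 12}  B5 = {3, 8, 9, 10, 12}  B6 = {3, 4, 6, 10, 12}  B7 = {1, 5, 7, 10, 12}  B8 = {2, 3, 4, 10, 12}
Tree: B1–B2, B1–B3, B3–B4, B1–B5, B3–B6, B4–B7, B1–B8
Each bag holds 5 vertices, so the decomposition has width 4, which upper-bounds the treewidth. On the other hand G contains the 5-clique {3, 4, 9, 10, 11}. A clique must lie in a single bag of any decomposition, so no decomposition can have width below 4. Therefore the treewidth is 4.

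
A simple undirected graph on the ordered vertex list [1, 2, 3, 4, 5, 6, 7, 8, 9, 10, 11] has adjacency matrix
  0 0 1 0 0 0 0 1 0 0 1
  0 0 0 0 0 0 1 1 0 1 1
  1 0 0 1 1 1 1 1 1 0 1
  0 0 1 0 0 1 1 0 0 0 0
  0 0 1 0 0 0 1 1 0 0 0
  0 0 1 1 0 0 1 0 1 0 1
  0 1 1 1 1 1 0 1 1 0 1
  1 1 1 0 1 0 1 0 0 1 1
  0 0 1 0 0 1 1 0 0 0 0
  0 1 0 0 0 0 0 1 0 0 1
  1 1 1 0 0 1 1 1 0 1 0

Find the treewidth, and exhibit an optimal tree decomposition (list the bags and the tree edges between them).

The largest bag has 4 vertices, giving width 3; this decomposition certifies tw(G) ≤ 3. For the lower bound, the 4 vertices {2, 8, 10, 11} are pairwise adjacent, and any tree decomposition puts a clique entirely inside one bag — forcing width ≥ 3. Hence tw(G) = 3 exactly.

Treewidth 3.
Bags: B1 = {3, 7, 8, 11}  B2 = {2, 7, 8, 11}  B3 = {3, 6, 7, 11}  B4 = {2, 8, 10, 11}  B5 = {3, 6, 7, 9}  B6 = {3, 4, 6, 7}  B7 = {1, 3, 8, 11}  B8 = {3, 5, 7, 8}
Tree: B1–B2, B1–B3, B2–B4, B3–B5, B3–B6, B1–B7, B1–B8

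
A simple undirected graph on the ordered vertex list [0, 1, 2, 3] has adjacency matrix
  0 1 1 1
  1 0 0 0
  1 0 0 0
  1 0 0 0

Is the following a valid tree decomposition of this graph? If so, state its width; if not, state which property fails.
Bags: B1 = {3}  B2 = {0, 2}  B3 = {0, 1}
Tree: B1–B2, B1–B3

A tree decomposition must satisfy three properties: every vertex lies in some bag; for every edge, both endpoints lie together in some bag; and for every vertex, the bags containing it form a connected subtree. Here edge (0,3) lies in no bag, so the decomposition is invalid.

No — edge (0,3) lies in no bag.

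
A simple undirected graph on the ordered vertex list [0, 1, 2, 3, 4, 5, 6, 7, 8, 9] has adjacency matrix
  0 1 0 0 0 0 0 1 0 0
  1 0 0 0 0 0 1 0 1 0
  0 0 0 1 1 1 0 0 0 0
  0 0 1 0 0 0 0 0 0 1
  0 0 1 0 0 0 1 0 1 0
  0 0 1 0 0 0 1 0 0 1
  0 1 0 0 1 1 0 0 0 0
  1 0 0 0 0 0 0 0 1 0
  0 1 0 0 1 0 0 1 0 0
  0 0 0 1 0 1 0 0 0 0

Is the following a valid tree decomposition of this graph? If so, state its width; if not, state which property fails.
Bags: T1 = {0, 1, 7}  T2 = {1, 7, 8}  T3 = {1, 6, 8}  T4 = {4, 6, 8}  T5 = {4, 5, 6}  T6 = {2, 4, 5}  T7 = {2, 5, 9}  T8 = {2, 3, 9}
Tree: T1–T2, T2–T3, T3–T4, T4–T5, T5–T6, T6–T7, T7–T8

Yes; width 2.

Every vertex of G appears in some bag (union = {0, 1, 2, 3, 4, 5, 6, 7, 8, 9}); every edge is covered by a bag; and for each vertex v the set of bags containing v is connected in the bag tree. The decomposition is therefore valid. The largest bag has 3 vertices, so the width is 2.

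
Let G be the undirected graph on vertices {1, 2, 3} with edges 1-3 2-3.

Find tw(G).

1

A width-1 tree decomposition is:
Bags: B1 = {1, 3}  B2 = {2, 3}
Tree: B1–B2
Each bag holds 2 vertices, so the decomposition has width 1, which upper-bounds the treewidth. Any graph with an edge has treewidth ≥ 1, and G has the edge 1–3. Hence tw(G) = 1 exactly.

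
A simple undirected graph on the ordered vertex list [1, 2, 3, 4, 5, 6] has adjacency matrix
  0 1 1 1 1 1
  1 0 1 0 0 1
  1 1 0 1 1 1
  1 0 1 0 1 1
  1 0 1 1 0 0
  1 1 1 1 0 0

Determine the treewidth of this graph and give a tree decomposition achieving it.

Every bag has size at most 4, so the width is 4 − 1 = 3 and tw(G) ≤ 3. Conversely, {1, 2, 3, 6} is a clique of size 4, and the vertices of any clique must share a bag in every tree decomposition; so some bag has ≥ 4 vertices and tw(G) ≥ 3. Therefore the treewidth is 3.

Treewidth 3.
One optimal decomposition is:
Bags: B1 = {1, 3, 4, 5}  B2 = {1, 3, 4, 6}  B3 = {1, 2, 3, 6}
Tree: B1–B2, B2–B3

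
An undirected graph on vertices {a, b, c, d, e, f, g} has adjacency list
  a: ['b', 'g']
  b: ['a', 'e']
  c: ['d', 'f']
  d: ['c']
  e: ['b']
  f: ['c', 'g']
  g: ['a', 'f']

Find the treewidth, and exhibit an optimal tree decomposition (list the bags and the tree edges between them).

Treewidth 1.
One optimal decomposition is:
Bags: B1 = {c, d}  B2 = {c, f}  B3 = {f, g}  B4 = {a, g}  B5 = {a, b}  B6 = {b, e}
Tree: B1–B2, B2–B3, B3–B4, B4–B5, B5–B6

Each bag holds 2 vertices, so the decomposition has width 1, which upper-bounds the treewidth. Any graph with an edge has treewidth ≥ 1, and G has the edge d–c. Combining the bounds, tw(G) = 1.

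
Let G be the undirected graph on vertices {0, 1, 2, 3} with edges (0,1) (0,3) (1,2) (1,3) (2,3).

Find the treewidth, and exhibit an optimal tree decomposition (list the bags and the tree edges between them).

The largest bag has 3 vertices, giving width 2; this decomposition certifies tw(G) ≤ 2. Conversely, {0, 1, 3} is a clique of size 3, and the vertices of any clique must share a bag in every tree decomposition; so some bag has ≥ 3 vertices and tw(G) ≥ 2. Combining the bounds, tw(G) = 2.

Treewidth 2.
Bags: B1 = {1, 2, 3}  B2 = {0, 1, 3}
Tree: B1–B2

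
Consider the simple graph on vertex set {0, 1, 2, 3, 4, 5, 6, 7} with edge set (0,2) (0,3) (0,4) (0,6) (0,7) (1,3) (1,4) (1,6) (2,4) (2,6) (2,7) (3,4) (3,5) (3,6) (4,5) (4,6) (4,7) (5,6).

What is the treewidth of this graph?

A width-3 tree decomposition is:
Bags: B1 = {0, 2, 4, 7}  B2 = {0, 2, 4, 6}  B3 = {0, 3, 4, 6}  B4 = {3, 4, 5, 6}  B5 = {1, 3, 4, 6}
Tree: B1–B2, B2–B3, B3–B4, B4–B5
Each bag holds 4 vertices, so the decomposition has width 3, which upper-bounds the treewidth. On the other hand G contains the 4-clique {0, 2, 4, 6}. A clique must lie in a single bag of any decomposition, so no decomposition can have width below 3. The upper and lower bounds meet at 3, so that is the treewidth.

3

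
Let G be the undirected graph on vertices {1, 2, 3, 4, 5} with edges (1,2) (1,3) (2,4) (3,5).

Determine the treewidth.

1

A width-1 tree decomposition is:
Bags: B1 = {2, 4}  B2 = {1, 2}  B3 = {1, 3}  B4 = {3, 5}
Tree: B1–B2, B2–B3, B3–B4
Every bag has size at most 2, so the width is 2 − 1 = 1 and tw(G) ≤ 1. G has an edge, so its treewidth is at least 1. Hence tw(G) = 1 exactly.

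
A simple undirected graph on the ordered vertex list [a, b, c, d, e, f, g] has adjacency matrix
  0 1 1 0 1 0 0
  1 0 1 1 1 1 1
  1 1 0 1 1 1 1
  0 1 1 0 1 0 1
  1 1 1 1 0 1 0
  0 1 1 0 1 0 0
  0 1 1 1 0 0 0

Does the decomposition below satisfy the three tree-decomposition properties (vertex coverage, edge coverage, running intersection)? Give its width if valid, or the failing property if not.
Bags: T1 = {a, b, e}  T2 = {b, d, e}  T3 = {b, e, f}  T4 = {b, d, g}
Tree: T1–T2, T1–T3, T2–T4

No — vertex c appears in no bag.

A tree decomposition must satisfy three properties: every vertex lies in some bag; for every edge, both endpoints lie together in some bag; and for every vertex, the bags containing it form a connected subtree. Here vertex c appears in no bag, so the decomposition is invalid.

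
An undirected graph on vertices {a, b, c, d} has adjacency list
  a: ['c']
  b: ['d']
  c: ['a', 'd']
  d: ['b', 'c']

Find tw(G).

1

A width-1 tree decomposition is:
Bags: B1 = {b, d}  B2 = {c, d}  B3 = {a, c}
Tree: B1–B2, B2–B3
The largest bag has 2 vertices, giving width 1; this decomposition certifies tw(G) ≤ 1. Since G has at least one edge (e.g. b–d), it is not an edgeless graph, so tw(G) ≥ 1. The upper and lower bounds meet at 1, so that is the treewidth.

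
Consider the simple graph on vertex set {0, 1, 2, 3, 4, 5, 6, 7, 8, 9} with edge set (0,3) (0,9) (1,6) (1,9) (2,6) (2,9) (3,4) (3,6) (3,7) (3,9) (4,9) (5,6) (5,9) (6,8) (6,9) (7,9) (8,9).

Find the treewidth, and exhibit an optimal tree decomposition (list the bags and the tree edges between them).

Treewidth 2.
Bags: B1 = {3, 4, 9}  B2 = {3, 6, 9}  B3 = {2, 6, 9}  B4 = {3, 7, 9}  B5 = {6, 8, 9}  B6 = {1, 6, 9}  B7 = {5, 6, 9}  B8 = {0, 3, 9}
Tree: B1–B2, B2–B3, B2–B4, B2–B5, B2–B6, B3–B7, B1–B8

Every bag has size at most 3, so the width is 3 − 1 = 2 and tw(G) ≤ 2. On the other hand G contains the 3-clique {0, 3, 9}. A clique must lie in a single bag of any decomposition, so no decomposition can have width below 2. The upper and lower bounds meet at 2, so that is the treewidth.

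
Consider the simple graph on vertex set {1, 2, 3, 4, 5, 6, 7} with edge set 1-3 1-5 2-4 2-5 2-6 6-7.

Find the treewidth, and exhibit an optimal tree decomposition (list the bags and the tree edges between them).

The largest bag has 2 vertices, giving width 1; this decomposition certifies tw(G) ≤ 1. Any graph with an edge has treewidth ≥ 1, and G has the edge 6–7. Combining the bounds, tw(G) = 1.

Treewidth 1.
One such decomposition:
Bags: B1 = {6, 7}  B2 = {2, 6}  B3 = {2, 4}  B4 = {2, 5}  B5 = {1, 5}  B6 = {1, 3}
Tree: B1–B2, B2–B3, B3–B4, B4–B5, B5–B6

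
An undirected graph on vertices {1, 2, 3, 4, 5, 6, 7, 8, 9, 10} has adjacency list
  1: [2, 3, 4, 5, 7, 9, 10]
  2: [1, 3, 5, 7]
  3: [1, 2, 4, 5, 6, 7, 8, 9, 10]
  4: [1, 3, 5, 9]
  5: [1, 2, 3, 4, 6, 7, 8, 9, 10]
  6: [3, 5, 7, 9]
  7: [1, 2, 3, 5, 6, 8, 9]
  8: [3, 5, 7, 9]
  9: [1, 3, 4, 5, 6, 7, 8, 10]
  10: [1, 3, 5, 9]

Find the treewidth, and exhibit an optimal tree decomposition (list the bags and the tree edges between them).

Every bag has size at most 5, so the width is 5 − 1 = 4 and tw(G) ≤ 4. Conversely, {3, 5, 7, 8, 9} is a clique of size 5, and the vertices of any clique must share a bag in every tree decomposition; so some bag has ≥ 5 vertices and tw(G) ≥ 4. Hence tw(G) = 4 exactly.

Treewidth 4.
Bags: B1 = {1, 3, 5, 9, 10}  B2 = {1, 3, 5, 7, 9}  B3 = {1, 3, 4, 5, 9}  B4 = {3, 5, 6, 7, 9}  B5 = {3, 5, 7, 8, 9}  B6 = {1, 2, 3, 5, 7}
Tree: B1–B2, B2–B3, B2–B4, B2–B5, B2–B6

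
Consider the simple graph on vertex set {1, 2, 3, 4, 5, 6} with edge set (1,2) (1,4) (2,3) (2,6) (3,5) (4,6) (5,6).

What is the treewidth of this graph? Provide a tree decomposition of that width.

Treewidth 2.
One optimal decomposition is:
Bags: B1 = {1, 4, 6}  B2 = {1, 2, 6}  B3 = {2, 5, 6}  B4 = {2, 3, 5}
Tree: B1–B2, B2–B3, B3–B4

Each bag holds 3 vertices, so the decomposition has width 2, which upper-bounds the treewidth. The edges 4–1–2–6–4 form a cycle, so G is not a tree and its treewidth is at least 2. Therefore the treewidth is 2.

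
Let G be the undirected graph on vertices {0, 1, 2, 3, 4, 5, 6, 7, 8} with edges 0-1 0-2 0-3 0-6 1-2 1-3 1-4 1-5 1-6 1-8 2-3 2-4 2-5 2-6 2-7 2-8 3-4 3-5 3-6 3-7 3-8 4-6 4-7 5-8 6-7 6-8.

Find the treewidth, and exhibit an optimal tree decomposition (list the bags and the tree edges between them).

Every bag has size at most 5, so the width is 5 − 1 = 4 and tw(G) ≤ 4. For the lower bound, the 5 vertices {1, 2, 3, 5, 8} are pairwise adjacent, and any tree decomposition puts a clique entirely inside one bag — forcing width ≥ 4. Hence tw(G) = 4 exactly.

Treewidth 4.
One such decomposition:
Bags: B1 = {1, 2, 3, 5, 8}  B2 = {1, 2, 3, 6, 8}  B3 = {1, 2, 3, 4, 6}  B4 = {2, 3, 4, 6, 7}  B5 = {0, 1, 2, 3, 6}
Tree: B1–B2, B2–B3, B3–B4, B2–B5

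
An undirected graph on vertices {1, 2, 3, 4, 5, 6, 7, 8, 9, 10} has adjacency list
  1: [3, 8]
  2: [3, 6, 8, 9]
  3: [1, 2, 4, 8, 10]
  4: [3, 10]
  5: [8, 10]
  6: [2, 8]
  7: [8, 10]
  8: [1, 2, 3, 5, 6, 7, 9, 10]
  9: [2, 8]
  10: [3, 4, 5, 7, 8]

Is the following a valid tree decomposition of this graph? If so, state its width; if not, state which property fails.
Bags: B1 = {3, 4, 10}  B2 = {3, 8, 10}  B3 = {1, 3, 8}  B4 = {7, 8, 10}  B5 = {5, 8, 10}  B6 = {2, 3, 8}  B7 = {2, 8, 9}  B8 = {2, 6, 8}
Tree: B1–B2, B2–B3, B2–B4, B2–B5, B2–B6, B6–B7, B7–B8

Yes; width 2.

Every vertex of G appears in some bag (union = {1, 2, 3, 4, 5, 6, 7, 8, 9, 10}); every edge is covered by a bag; and for each vertex v the set of bags containing v is connected in the bag tree. The decomposition is therefore valid. The largest bag has 3 vertices, so the width is 2.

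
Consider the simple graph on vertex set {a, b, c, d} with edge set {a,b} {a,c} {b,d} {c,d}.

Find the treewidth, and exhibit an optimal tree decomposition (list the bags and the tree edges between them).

Each bag holds 3 vertices, so the decomposition has width 2, which upper-bounds the treewidth. The edges b–a–c–d–b form a cycle, so G is not a tree and its treewidth is at least 2. Hence tw(G) = 2 exactly.

Treewidth 2.
Bags: B1 = {a, b, c}  B2 = {b, c, d}
Tree: B1–B2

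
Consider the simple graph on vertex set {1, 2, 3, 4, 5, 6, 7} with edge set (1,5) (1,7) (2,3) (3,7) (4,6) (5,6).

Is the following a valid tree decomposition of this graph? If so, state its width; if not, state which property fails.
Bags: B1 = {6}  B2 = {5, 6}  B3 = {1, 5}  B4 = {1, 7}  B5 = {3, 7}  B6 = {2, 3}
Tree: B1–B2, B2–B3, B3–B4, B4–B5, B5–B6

No — vertex 4 appears in no bag.

A tree decomposition must satisfy three properties: every vertex lies in some bag; for every edge, both endpoints lie together in some bag; and for every vertex, the bags containing it form a connected subtree. Here vertex 4 appears in no bag, so the decomposition is invalid.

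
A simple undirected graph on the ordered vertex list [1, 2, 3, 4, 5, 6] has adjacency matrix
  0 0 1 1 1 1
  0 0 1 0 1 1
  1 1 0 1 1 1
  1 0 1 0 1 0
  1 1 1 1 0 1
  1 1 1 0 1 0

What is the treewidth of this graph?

A width-3 tree decomposition is:
Bags: B1 = {1, 3, 5, 6}  B2 = {1, 3, 4, 5}  B3 = {2, 3, 5, 6}
Tree: B1–B2, B1–B3
The largest bag has 4 vertices, giving width 3; this decomposition certifies tw(G) ≤ 3. For the lower bound, the 4 vertices {1, 3, 4, 5} are pairwise adjacent, and any tree decomposition puts a clique entirely inside one bag — forcing width ≥ 3. Combining the bounds, tw(G) = 3.

3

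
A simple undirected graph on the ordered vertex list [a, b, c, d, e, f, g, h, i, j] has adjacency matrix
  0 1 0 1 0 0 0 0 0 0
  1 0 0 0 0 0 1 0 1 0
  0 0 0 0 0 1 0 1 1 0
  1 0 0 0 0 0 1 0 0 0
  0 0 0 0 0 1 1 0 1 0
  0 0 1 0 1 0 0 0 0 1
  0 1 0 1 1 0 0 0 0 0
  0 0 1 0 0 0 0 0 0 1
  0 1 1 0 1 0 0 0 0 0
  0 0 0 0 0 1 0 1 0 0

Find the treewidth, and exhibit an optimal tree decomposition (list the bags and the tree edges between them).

The largest bag has 3 vertices, giving width 2; this decomposition certifies tw(G) ≤ 2. Since d–a–b–g–d is a cycle in G, G is not acyclic. Forests are exactly the graphs of treewidth ≤ 1, so tw(G) ≥ 2. Therefore the treewidth is 2.

Treewidth 2.
One optimal decomposition is:
Bags: B1 = {a, d, g}  B2 = {a, b, g}  B3 = {b, e, g}  B4 = {b, e, i}  B5 = {e, f, i}  B6 = {c, f, i}  B7 = {c, f, j}  B8 = {c, h, j}
Tree: B1–B2, B2–B3, B3–B4, B4–B5, B5–B6, B6–B7, B7–B8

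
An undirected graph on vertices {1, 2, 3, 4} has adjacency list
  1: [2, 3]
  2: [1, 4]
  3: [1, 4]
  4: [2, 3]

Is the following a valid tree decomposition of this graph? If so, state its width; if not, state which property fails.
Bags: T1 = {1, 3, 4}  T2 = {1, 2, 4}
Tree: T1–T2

Yes; width 2.

Checking the three conditions: (i) the bags cover all of {1, 2, 3, 4}; (ii) for each edge, some bag contains both endpoints; (iii) the bags containing any fixed vertex form a subtree. All hold, so the decomposition is valid with width 3 − 1 = 2.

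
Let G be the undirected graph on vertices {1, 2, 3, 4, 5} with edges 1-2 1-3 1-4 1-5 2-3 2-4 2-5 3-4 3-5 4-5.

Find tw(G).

A width-4 tree decomposition is:
Bags: B1 = {1, 2, 3, 4, 5}
Tree: (single bag)
With just one bag of size 5, the width is 5 − 1 = 4, so tw(G) ≤ 4. For the lower bound, the 5 vertices {1, 2, 3, 4, 5} are pairwise adjacent, and any tree decomposition puts a clique entirely inside one bag — forcing width ≥ 4. Therefore the treewidth is 4.

4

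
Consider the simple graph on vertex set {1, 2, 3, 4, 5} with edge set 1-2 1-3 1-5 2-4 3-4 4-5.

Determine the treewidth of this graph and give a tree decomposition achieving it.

Every bag has size at most 3, so the width is 3 − 1 = 2 and tw(G) ≤ 2. The edges 3–4–5–1–3 form a cycle, so G is not a tree and its treewidth is at least 2. Hence tw(G) = 2 exactly.

Treewidth 2.
One such decomposition:
Bags: B1 = {1, 3, 4}  B2 = {1, 4, 5}  B3 = {1, 2, 4}
Tree: B1–B2, B2–B3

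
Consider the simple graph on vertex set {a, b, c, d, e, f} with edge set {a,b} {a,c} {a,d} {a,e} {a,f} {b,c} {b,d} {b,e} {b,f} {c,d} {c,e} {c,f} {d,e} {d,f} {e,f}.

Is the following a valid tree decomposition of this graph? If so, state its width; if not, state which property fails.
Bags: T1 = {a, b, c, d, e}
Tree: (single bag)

No — vertex f appears in no bag.

A tree decomposition must satisfy three properties: every vertex lies in some bag; for every edge, both endpoints lie together in some bag; and for every vertex, the bags containing it form a connected subtree. Here vertex f appears in no bag, so the decomposition is invalid.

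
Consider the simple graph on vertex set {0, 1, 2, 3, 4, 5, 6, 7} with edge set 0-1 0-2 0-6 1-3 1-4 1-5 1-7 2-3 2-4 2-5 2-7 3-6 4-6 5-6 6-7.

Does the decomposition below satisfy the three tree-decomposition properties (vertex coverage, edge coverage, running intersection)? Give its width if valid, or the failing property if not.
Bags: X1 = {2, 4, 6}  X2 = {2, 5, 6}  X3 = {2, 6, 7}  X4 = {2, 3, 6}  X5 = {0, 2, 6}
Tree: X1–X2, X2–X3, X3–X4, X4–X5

No — vertex 1 appears in no bag.

A tree decomposition must satisfy three properties: every vertex lies in some bag; for every edge, both endpoints lie together in some bag; and for every vertex, the bags containing it form a connected subtree. Here vertex 1 appears in no bag, so the decomposition is invalid.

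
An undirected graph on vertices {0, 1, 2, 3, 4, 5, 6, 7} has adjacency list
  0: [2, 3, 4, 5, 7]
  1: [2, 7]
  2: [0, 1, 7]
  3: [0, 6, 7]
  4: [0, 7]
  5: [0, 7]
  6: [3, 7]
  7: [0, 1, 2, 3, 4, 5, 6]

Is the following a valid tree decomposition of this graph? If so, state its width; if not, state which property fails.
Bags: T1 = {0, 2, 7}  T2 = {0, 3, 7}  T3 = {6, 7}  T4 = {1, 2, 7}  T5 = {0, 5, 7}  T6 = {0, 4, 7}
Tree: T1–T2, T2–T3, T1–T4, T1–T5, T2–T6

A tree decomposition must satisfy three properties: every vertex lies in some bag; for every edge, both endpoints lie together in some bag; and for every vertex, the bags containing it form a connected subtree. Here edge (3,6) lies in no bag, so the decomposition is invalid.

No — edge (3,6) lies in no bag.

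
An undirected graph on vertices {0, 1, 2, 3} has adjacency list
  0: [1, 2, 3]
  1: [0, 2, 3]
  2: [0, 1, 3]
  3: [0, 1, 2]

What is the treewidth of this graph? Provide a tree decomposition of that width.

With just one bag of size 4, the width is 4 − 1 = 3, so tw(G) ≤ 3. On the other hand G contains the 4-clique {0, 1, 2, 3}. A clique must lie in a single bag of any decomposition, so no decomposition can have width below 3. Therefore the treewidth is 3.

Treewidth 3.
One such decomposition:
Bags: B1 = {0, 1, 2, 3}
Tree: (single bag)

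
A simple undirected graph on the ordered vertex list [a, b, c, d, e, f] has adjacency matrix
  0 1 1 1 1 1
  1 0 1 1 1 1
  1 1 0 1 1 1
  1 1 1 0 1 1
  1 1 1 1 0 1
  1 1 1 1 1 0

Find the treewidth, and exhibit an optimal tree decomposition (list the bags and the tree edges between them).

Treewidth 5.
Bags: B1 = {a, b, c, d, e, f}
Tree: (single bag)

With just one bag of size 6, the width is 6 − 1 = 5, so tw(G) ≤ 5. Conversely, {a, b, c, d, e, f} is a clique of size 6, and the vertices of any clique must share a bag in every tree decomposition; so some bag has ≥ 6 vertices and tw(G) ≥ 5. The upper and lower bounds meet at 5, so that is the treewidth.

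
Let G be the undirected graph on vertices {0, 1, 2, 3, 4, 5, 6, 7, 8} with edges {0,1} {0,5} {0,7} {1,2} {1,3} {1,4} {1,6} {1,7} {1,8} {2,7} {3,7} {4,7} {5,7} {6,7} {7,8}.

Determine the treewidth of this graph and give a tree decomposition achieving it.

Treewidth 2.
One such decomposition:
Bags: B1 = {0, 5, 7}  B2 = {0, 1, 7}  B3 = {1, 6, 7}  B4 = {1, 7, 8}  B5 = {1, 3, 7}  B6 = {1, 4, 7}  B7 = {1, 2, 7}
Tree: B1–B2, B2–B3, B3–B4, B2–B5, B5–B6, B3–B7

The largest bag has 3 vertices, giving width 2; this decomposition certifies tw(G) ≤ 2. Conversely, {0, 1, 7} is a clique of size 3, and the vertices of any clique must share a bag in every tree decomposition; so some bag has ≥ 3 vertices and tw(G) ≥ 2. Combining the bounds, tw(G) = 2.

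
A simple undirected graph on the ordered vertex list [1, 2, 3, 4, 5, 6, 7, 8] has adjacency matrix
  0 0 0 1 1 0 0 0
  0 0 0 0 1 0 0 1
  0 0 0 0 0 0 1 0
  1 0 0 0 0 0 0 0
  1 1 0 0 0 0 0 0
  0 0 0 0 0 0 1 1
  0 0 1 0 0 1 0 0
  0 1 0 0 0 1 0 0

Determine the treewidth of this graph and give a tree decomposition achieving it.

The largest bag has 2 vertices, giving width 1; this decomposition certifies tw(G) ≤ 1. Any graph with an edge has treewidth ≥ 1, and G has the edge 3–7. Combining the bounds, tw(G) = 1.

Treewidth 1.
Bags: B1 = {3, 7}  B2 = {6, 7}  B3 = {6, 8}  B4 = {2, 8}  B5 = {2, 5}  B6 = {1, 5}  B7 = {1, 4}
Tree: B1–B2, B2–B3, B3–B4, B4–B5, B5–B6, B6–B7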